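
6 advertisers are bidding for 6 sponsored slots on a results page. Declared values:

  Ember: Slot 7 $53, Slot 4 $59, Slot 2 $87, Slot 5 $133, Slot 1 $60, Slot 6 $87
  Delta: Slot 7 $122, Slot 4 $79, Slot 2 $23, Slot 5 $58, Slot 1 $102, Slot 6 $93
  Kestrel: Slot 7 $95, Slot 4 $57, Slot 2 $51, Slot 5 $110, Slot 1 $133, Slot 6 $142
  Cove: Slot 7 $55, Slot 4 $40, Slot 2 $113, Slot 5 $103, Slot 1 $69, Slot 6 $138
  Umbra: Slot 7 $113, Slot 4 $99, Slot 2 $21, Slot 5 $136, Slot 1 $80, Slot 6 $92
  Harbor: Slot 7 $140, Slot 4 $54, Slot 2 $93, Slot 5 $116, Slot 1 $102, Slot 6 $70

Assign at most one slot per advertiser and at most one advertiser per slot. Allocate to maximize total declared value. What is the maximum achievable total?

Maximum total: $729

Optimal: Ember→Slot 5 ($133), Delta→Slot 1 ($102), Kestrel→Slot 6 ($142), Cove→Slot 2 ($113), Umbra→Slot 4 ($99), Harbor→Slot 7 ($140) — total 133+102+142+113+99+140 = $729.
Max-entry greedy (repeatedly take the single best remaining cell) gives $692, worse by 37.
Next-best assignment: Ember→Slot 5, Delta→Slot 7, Kestrel→Slot 1, Cove→Slot 6, Umbra→Slot 4, Harbor→Slot 2 = $718.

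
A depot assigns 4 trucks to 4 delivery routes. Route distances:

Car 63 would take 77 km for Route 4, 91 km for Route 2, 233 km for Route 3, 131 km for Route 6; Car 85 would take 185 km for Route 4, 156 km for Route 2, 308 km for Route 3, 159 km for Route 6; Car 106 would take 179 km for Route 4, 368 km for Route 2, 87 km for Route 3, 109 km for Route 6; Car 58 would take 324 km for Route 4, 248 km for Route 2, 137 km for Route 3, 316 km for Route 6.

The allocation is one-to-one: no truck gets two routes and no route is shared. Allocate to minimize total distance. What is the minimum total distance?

Min total: 479 km

Optimal: Car 63→Route 4 (77 km), Car 85→Route 2 (156 km), Car 106→Route 6 (109 km), Car 58→Route 3 (137 km) — total 77+156+109+137 = 479 km.
Row-greedy (each truck in turn takes its cheapest remaining route) gives 636 km, worse by 157.
Swapping Car 58↔Car 85 (Car 58→Route 2 248 km, Car 85→Route 3 308 km) adds 263.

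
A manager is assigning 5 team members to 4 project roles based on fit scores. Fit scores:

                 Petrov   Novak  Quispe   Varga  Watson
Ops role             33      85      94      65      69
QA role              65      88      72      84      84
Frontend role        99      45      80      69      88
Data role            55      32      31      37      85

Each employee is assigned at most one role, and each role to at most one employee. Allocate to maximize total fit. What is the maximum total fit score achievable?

Optimal: Quispe→Ops role (94 pts), Novak→QA role (88 pts), Petrov→Frontend role (99 pts), Watson→Data role (85 pts) — total 94+88+99+85 = 366 pts.
Row-greedy (each employee in turn takes its best remaining role) gives 318 pts, worse by 48.
Swapping Quispe↔Novak (Quispe→QA role 72 pts, Novak→Ops role 85 pts) loses 25.
No other one-to-one assignment exceeds 366 pts.

Max total: 366 pts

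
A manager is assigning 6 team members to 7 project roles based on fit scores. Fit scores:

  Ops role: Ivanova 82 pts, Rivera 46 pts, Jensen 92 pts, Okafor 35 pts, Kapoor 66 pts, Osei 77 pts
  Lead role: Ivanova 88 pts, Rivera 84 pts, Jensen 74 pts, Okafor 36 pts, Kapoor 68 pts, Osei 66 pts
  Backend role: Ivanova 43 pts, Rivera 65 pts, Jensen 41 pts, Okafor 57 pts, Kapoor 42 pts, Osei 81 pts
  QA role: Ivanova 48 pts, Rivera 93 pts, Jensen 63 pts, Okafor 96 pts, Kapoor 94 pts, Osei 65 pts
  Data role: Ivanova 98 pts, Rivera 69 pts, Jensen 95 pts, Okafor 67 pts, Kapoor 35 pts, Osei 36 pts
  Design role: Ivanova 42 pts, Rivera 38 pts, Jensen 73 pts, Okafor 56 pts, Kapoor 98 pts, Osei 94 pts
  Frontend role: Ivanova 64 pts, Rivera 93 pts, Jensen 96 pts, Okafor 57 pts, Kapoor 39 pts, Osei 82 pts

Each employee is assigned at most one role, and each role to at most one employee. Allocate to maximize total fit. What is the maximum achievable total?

Maximum total: 558 pts

Optimal: Ivanova→Data role (98 pts), Rivera→Frontend role (93 pts), Jensen→Ops role (92 pts), Okafor→QA role (96 pts), Kapoor→Design role (98 pts), Osei→Backend role (81 pts) — total 98+93+92+96+98+81 = 558 pts.
Max-entry greedy (repeatedly take the single best remaining cell) gives 553 pts, worse by 5.
Checked against all permutations: 558 pts is optimal.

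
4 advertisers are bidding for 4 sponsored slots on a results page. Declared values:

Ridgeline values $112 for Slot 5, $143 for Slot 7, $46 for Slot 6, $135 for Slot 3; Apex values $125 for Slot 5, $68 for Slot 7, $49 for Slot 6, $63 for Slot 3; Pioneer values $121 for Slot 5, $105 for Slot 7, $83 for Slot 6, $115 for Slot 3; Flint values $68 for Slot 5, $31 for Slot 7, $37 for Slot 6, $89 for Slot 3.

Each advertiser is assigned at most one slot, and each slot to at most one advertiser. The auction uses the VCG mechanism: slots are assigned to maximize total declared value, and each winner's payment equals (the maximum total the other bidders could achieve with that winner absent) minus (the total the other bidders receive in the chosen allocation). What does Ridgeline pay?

Ridgeline pays $22.

Efficient allocation: Ridgeline→Slot 7 ($143), Apex→Slot 5 ($125), Pioneer→Slot 6 ($83), Flint→Slot 3 ($89); total welfare W = $440.
Ridgeline receives Slot 7 at value $143, so the others get W − 143 = $297.
Without Ridgeline: best allocation of the remaining 3 bidders over all 4 slots is Apex→Slot 5 ($125), Pioneer→Slot 7 ($105), Flint→Slot 3 ($89), total $319.
VCG payment = (others' best without Ridgeline) − (others' welfare with Ridgeline) = 319 − 297 = $22.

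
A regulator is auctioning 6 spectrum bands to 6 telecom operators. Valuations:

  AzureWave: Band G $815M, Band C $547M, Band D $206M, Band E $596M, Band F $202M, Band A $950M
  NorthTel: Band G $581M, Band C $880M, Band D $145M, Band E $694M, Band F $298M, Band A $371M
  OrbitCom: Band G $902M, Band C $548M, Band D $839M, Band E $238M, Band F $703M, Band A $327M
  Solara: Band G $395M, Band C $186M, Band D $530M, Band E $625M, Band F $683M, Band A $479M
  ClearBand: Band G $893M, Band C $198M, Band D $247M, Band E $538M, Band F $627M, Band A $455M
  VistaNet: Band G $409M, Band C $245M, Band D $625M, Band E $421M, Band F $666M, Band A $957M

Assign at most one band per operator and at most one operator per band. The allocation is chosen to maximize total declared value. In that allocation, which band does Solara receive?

Optimal: AzureWave→Band A ($950M), NorthTel→Band C ($880M), OrbitCom→Band D ($839M), Solara→Band E ($625M), ClearBand→Band G ($893M), VistaNet→Band F ($666M) — total 950+880+839+625+893+666 = $4853M.
Row-greedy (each operator in turn takes its best remaining band) gives $4578M, worse by 275.
Solara's own top band is Band F ($683M), but forcing Solara→Band F and reassigning the rest optimally gives only $4848M — worse by 5.

Solara receives Band E.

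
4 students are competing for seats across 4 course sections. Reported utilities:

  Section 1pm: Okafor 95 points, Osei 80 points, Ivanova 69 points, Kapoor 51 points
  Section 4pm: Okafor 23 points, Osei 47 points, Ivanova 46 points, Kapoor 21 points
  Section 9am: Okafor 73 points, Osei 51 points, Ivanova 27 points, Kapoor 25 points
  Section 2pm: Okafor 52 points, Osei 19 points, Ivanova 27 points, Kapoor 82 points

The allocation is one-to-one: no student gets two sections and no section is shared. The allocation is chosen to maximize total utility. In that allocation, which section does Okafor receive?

Okafor receives Section 9am.

Optimal: Okafor→Section 9am (73 points), Osei→Section 1pm (80 points), Ivanova→Section 4pm (46 points), Kapoor→Section 2pm (82 points) — total 73+80+46+82 = 281 points.
Okafor's own top section is Section 1pm (95 points), but forcing Okafor→Section 1pm and reassigning the rest optimally gives only 274 points — worse by 7.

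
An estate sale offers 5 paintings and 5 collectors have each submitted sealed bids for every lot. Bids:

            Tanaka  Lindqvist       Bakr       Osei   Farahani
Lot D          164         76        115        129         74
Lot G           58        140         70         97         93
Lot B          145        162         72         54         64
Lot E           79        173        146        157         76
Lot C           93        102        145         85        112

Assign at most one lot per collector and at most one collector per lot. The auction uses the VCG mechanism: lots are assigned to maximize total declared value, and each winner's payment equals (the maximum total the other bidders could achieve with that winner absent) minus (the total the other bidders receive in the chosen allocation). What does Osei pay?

Efficient allocation: Tanaka→Lot D ($164), Lindqvist→Lot B ($162), Bakr→Lot C ($145), Osei→Lot E ($157), Farahani→Lot G ($93); total welfare W = $721.
Osei receives Lot E at value $157, so the others get W − 157 = $564.
Without Osei: best allocation of the remaining 4 bidders over all 5 lots is Tanaka→Lot D ($164), Lindqvist→Lot B ($162), Bakr→Lot E ($146), Farahani→Lot C ($112), total $584.
VCG payment = (others' best without Osei) − (others' welfare with Osei) = 584 − 564 = $20.

Osei pays $20.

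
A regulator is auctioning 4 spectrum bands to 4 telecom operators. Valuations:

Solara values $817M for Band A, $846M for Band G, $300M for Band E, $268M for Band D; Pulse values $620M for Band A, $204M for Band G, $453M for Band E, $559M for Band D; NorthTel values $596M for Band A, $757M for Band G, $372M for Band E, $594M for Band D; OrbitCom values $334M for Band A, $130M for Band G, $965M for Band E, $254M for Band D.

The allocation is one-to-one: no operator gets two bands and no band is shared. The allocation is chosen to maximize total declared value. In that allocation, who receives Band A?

Optimal: Solara→Band A ($817M), Pulse→Band D ($559M), NorthTel→Band G ($757M), OrbitCom→Band E ($965M) — total 817+559+757+965 = $3098M.
Row-greedy (each operator in turn takes its best remaining band) gives $3025M, worse by 73.
Next-best assignment: Solara→Band G, Pulse→Band A, NorthTel→Band D, OrbitCom→Band E = $3025M.
Swapping Solara↔OrbitCom (Solara→Band E $300M, OrbitCom→Band A $334M) loses 1148.
Solara's own top band is Band G ($846M), but forcing Solara→Band G and reassigning the rest optimally gives only $3025M — worse by 73.

Solara receives Band A.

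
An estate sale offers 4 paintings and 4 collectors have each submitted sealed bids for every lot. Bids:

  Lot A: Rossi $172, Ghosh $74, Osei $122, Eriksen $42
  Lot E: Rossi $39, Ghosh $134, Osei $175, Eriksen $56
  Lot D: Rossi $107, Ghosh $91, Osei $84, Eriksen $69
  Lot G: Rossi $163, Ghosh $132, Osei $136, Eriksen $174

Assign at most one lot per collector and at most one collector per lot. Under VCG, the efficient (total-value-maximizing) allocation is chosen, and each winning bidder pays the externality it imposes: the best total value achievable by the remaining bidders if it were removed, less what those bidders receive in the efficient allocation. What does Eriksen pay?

Eriksen pays $41.

Efficient allocation: Rossi→Lot A ($172), Ghosh→Lot D ($91), Osei→Lot E ($175), Eriksen→Lot G ($174); total welfare W = $612.
Eriksen receives Lot G at value $174, so the others get W − 174 = $438.
Without Eriksen: best allocation of the remaining 3 bidders over all 4 lots is Rossi→Lot A ($172), Ghosh→Lot G ($132), Osei→Lot E ($175), total $479.
VCG payment = (others' best without Eriksen) − (others' welfare with Eriksen) = 479 − 438 = $41.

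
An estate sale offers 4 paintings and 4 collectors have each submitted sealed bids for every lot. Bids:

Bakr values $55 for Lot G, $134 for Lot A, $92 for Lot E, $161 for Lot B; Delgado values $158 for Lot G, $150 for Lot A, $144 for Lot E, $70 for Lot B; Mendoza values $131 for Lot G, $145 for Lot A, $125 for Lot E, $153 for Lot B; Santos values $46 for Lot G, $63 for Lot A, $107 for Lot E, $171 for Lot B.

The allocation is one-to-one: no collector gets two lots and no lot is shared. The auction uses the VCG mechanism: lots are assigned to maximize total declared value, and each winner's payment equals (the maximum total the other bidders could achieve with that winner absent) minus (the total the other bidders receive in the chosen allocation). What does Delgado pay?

Delgado pays $6.

Efficient allocation: Bakr→Lot A ($134), Delgado→Lot G ($158), Mendoza→Lot E ($125), Santos→Lot B ($171); total welfare W = $588.
Delgado receives Lot G at value $158, so the others get W − 158 = $430.
Without Delgado: best allocation of the remaining 3 bidders over all 4 lots is Bakr→Lot A ($134), Mendoza→Lot G ($131), Santos→Lot B ($171), total $436.
VCG payment = (others' best without Delgado) − (others' welfare with Delgado) = 436 − 430 = $6.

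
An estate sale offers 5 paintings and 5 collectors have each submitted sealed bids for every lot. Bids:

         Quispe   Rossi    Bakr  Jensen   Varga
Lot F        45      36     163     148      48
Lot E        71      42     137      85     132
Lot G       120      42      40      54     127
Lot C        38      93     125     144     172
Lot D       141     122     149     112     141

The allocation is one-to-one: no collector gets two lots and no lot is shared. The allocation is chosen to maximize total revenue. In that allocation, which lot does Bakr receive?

This is a one-to-one assignment (maximum-weight bipartite matching).
Optimal: Quispe→Lot G ($120), Rossi→Lot D ($122), Bakr→Lot E ($137), Jensen→Lot F ($148), Varga→Lot C ($172) — total 120+122+137+148+172 = $699.
Bakr's own top lot is Lot F ($163), but forcing Bakr→Lot F and reassigning the rest optimally gives only $681 — worse by 18.

Bakr receives Lot E.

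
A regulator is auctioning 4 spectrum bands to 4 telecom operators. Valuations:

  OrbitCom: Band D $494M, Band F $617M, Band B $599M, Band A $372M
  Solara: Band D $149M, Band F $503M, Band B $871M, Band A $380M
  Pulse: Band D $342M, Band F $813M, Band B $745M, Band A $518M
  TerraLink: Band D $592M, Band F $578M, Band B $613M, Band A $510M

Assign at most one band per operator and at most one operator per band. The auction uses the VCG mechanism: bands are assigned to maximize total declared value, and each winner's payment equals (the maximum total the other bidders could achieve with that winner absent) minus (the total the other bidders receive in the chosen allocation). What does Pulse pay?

Efficient allocation: OrbitCom→Band D ($494M), Solara→Band B ($871M), Pulse→Band F ($813M), TerraLink→Band A ($510M); total welfare W = $2688M.
Pulse receives Band F at value $813M, so the others get W − 813 = $1875M.
Without Pulse: best allocation of the remaining 3 bidders over all 4 bands is OrbitCom→Band F ($617M), Solara→Band B ($871M), TerraLink→Band D ($592M), total $2080M.
VCG payment = (others' best without Pulse) − (others' welfare with Pulse) = 2080 − 1875 = $205M.

Pulse pays $205M.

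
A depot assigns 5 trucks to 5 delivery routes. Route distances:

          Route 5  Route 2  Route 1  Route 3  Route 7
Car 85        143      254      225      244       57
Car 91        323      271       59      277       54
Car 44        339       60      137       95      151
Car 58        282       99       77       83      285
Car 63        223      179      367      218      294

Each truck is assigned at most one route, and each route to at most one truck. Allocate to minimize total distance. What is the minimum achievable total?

Minimum total: 482 km

Optimal: Car 85→Route 7 (57 km), Car 91→Route 1 (59 km), Car 44→Route 2 (60 km), Car 58→Route 3 (83 km), Car 63→Route 5 (223 km) — total 57+59+60+83+223 = 482 km.
Min-entry greedy (repeatedly take the single cheapest remaining cell) gives 552 km, worse by 70.
Next-best assignment: Car 85→Route 7, Car 91→Route 1, Car 44→Route 3, Car 58→Route 2, Car 63→Route 5 = 533 km.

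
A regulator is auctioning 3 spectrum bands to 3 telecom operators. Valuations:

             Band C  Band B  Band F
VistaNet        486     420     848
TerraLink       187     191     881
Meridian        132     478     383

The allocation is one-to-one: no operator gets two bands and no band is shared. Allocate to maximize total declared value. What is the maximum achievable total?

Max total: $1845M

This is a one-to-one assignment (maximum-weight bipartite matching).
Optimal: VistaNet→Band C ($486M), TerraLink→Band F ($881M), Meridian→Band B ($478M) — total 486+881+478 = $1845M.
Row-greedy (each operator in turn takes its best remaining band) gives $1171M, worse by 674.
Next-best assignment: VistaNet→Band F, TerraLink→Band C, Meridian→Band B = $1513M.
Swapping TerraLink↔Meridian (TerraLink→Band B $191M, Meridian→Band F $383M) loses 785.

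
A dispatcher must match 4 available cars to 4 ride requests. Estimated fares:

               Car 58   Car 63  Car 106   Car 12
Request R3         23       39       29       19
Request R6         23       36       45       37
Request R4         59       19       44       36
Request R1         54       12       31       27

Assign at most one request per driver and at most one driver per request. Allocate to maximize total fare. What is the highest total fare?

Optimal: Car 58→Request R1 ($54), Car 63→Request R3 ($39), Car 106→Request R6 ($45), Car 12→Request R4 ($36) — total 54+39+45+36 = $174.
Column-greedy (each request in turn goes to its best remaining driver) gives $170, worse by 4.
Swapping Car 58↔Car 63 (Car 58→Request R3 $23, Car 63→Request R1 $12) loses 58.
No other one-to-one assignment exceeds $174.

Max total: $174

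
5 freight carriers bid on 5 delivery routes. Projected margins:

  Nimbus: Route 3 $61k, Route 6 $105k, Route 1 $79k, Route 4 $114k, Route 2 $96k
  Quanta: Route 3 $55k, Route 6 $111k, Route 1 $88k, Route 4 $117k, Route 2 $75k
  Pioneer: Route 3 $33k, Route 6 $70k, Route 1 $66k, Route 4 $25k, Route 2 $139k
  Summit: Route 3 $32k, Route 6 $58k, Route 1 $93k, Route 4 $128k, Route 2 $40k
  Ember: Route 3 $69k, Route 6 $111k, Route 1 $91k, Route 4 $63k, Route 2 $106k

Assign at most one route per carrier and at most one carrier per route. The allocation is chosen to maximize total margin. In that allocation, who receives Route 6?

Optimal: Nimbus→Route 3 ($61k), Quanta→Route 6 ($111k), Pioneer→Route 2 ($139k), Summit→Route 4 ($128k), Ember→Route 1 ($91k) — total 61+111+139+128+91 = $530k.
Column-greedy (each route in turn goes to its best remaining carrier) gives $526k, worse by 4.
Next-best assignment: Nimbus→Route 6, Quanta→Route 1, Pioneer→Route 2, Summit→Route 4, Ember→Route 3 = $529k.
Quanta's own top route is Route 4 ($117k), but forcing Quanta→Route 4 and reassigning the rest optimally gives only $523k — worse by 7.

Quanta receives Route 6.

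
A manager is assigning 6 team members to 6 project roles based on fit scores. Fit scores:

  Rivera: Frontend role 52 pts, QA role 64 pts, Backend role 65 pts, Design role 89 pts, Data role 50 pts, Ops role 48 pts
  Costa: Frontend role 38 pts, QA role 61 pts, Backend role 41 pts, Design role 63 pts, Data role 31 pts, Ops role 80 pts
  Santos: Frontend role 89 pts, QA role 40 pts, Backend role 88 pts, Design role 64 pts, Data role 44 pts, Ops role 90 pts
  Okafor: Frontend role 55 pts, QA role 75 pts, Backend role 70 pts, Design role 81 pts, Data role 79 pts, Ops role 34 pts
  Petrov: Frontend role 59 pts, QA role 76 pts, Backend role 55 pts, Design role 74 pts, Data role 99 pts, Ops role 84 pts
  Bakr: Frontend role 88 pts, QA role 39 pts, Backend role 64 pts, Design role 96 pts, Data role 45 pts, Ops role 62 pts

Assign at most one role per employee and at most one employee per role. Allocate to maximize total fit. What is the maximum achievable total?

Max total: 519 pts

This is the linear assignment problem.
Optimal: Rivera→Design role (89 pts), Costa→Ops role (80 pts), Santos→Backend role (88 pts), Okafor→QA role (75 pts), Petrov→Data role (99 pts), Bakr→Frontend role (88 pts) — total 89+80+88+75+99+88 = 519 pts.
Row-greedy (each employee in turn takes its best remaining role) gives 477 pts, worse by 42.
Swapping Rivera↔Petrov (Rivera→Data role 50 pts, Petrov→Design role 74 pts) loses 64.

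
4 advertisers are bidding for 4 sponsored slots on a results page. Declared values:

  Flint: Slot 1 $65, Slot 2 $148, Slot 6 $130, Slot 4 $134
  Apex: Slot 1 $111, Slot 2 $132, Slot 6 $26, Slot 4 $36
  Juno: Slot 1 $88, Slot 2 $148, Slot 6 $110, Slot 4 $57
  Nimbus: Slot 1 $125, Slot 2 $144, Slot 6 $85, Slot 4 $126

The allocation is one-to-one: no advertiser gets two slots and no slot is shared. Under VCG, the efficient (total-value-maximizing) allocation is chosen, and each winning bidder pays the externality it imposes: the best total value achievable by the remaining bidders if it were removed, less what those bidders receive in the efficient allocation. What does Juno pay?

Juno pays $24.

Efficient allocation: Flint→Slot 6 ($130), Apex→Slot 1 ($111), Juno→Slot 2 ($148), Nimbus→Slot 4 ($126); total welfare W = $515.
Juno receives Slot 2 at value $148, so the others get W − 148 = $367.
Without Juno: best allocation of the remaining 3 bidders over all 4 slots is Flint→Slot 4 ($134), Apex→Slot 2 ($132), Nimbus→Slot 1 ($125), total $391.
VCG payment = (others' best without Juno) − (others' welfare with Juno) = 391 − 367 = $24.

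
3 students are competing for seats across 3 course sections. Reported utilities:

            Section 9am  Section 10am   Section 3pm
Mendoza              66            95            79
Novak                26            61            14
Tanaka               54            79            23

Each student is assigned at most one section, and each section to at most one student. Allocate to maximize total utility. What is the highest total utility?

Optimal: Mendoza→Section 3pm (79 points), Novak→Section 10am (61 points), Tanaka→Section 9am (54 points) — total 79+61+54 = 194 points.
Row-greedy (each student in turn takes its best remaining section) gives 144 points, worse by 50.
No other one-to-one assignment exceeds 194 points.

Maximum total: 194 points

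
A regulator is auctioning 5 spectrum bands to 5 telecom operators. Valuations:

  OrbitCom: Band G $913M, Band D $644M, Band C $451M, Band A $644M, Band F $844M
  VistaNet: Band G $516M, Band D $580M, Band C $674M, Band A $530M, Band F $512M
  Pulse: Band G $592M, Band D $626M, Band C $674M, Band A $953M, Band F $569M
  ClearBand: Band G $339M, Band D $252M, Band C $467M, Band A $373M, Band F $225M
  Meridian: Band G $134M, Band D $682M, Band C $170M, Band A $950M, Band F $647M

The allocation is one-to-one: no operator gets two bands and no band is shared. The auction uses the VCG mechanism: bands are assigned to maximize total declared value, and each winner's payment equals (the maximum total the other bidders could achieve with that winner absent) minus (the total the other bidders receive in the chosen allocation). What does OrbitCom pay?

Efficient allocation: OrbitCom→Band G ($913M), VistaNet→Band D ($580M), Pulse→Band A ($953M), ClearBand→Band C ($467M), Meridian→Band F ($647M); total welfare W = $3560M.
OrbitCom receives Band G at value $913M, so the others get W − 913 = $2647M.
Without OrbitCom: best allocation of the remaining 4 bidders over all 5 bands is VistaNet→Band C ($674M), Pulse→Band A ($953M), ClearBand→Band G ($339M), Meridian→Band D ($682M), total $2648M.
VCG payment = (others' best without OrbitCom) − (others' welfare with OrbitCom) = 2648 − 2647 = $1M.

OrbitCom pays $1M.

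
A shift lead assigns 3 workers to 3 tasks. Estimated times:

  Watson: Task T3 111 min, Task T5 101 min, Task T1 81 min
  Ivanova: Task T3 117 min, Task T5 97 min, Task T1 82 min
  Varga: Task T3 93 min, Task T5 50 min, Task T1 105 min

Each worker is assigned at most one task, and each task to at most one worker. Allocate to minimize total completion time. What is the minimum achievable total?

Treat this as an assignment problem: match each worker to one task.
Optimal: Watson→Task T3 (111 min), Ivanova→Task T1 (82 min), Varga→Task T5 (50 min) — total 111+82+50 = 243 min.
Swapping Ivanova↔Watson (Ivanova→Task T3 117 min, Watson→Task T1 81 min) adds 5.
No other one-to-one assignment undercuts 243 min.

Min total: 243 min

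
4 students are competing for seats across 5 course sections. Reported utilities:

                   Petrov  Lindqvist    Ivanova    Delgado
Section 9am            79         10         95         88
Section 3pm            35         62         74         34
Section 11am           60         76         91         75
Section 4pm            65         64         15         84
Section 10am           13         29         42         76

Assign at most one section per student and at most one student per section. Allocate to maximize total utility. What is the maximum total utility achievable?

Optimal: Petrov→Section 9am (79 points), Lindqvist→Section 3pm (62 points), Ivanova→Section 11am (91 points), Delgado→Section 4pm (84 points) — total 79+62+91+84 = 316 points.
Swapping Petrov↔Delgado (Petrov→Section 4pm 65 points, Delgado→Section 9am 88 points) loses 10.

Max total: 316 points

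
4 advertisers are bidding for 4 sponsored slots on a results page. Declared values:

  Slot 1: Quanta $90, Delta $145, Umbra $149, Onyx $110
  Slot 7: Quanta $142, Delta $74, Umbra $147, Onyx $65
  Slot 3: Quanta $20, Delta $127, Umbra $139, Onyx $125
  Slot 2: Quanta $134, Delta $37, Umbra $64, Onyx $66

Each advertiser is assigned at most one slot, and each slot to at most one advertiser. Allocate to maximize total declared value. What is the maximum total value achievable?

Optimal: Quanta→Slot 2 ($134), Delta→Slot 1 ($145), Umbra→Slot 7 ($147), Onyx→Slot 3 ($125) — total 134+145+147+125 = $551.
Max-entry greedy (repeatedly take the single best remaining cell) gives $484, worse by 67.
Next-best assignment: Quanta→Slot 2, Delta→Slot 3, Umbra→Slot 7, Onyx→Slot 1 = $518.
Swapping Quanta↔Onyx (Quanta→Slot 3 $20, Onyx→Slot 2 $66) loses 173.

Max total: $551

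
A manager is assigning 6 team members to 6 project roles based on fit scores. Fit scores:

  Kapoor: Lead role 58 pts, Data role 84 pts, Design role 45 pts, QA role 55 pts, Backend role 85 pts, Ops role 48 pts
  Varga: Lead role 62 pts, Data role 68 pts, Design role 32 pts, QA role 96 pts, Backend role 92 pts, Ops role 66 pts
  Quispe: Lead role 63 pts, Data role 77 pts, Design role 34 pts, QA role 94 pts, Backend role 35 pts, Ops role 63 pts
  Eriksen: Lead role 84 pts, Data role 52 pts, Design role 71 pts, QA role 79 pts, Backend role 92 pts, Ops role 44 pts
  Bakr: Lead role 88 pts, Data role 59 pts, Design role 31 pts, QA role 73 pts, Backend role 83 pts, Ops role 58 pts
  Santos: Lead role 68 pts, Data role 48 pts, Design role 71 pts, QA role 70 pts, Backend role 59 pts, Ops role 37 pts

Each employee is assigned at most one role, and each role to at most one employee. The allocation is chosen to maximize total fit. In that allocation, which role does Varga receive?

Treat this as an assignment problem: match each employee to one role.
Optimal: Kapoor→Data role (84 pts), Varga→Ops role (66 pts), Quispe→QA role (94 pts), Eriksen→Backend role (92 pts), Bakr→Lead role (88 pts), Santos→Design role (71 pts) — total 84+66+94+92+88+71 = 495 pts.
Column-greedy (each role in turn goes to its best remaining employee) gives 461 pts, worse by 34.
Next-best assignment: Kapoor→Data role, Varga→QA role, Quispe→Ops role, Eriksen→Backend role, Bakr→Lead role, Santos→Design role = 494 pts.
No other one-to-one assignment exceeds 495 pts.
Varga's own top role is QA role (96 pts), but forcing Varga→QA role and reassigning the rest optimally gives only 494 pts — worse by 1.

Varga receives Ops role.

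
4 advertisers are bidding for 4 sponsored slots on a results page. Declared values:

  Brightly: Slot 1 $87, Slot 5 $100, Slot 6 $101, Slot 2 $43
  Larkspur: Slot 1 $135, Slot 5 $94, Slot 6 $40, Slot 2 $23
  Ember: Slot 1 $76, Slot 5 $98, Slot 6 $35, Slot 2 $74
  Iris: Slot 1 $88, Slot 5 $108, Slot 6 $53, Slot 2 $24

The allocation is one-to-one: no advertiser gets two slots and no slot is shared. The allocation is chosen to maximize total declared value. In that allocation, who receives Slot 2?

Ember receives Slot 2.

Treat this as an assignment problem: match each advertiser to one slot.
Optimal: Brightly→Slot 6 ($101), Larkspur→Slot 1 ($135), Ember→Slot 2 ($74), Iris→Slot 5 ($108) — total 101+135+74+108 = $418.
Row-greedy (each advertiser in turn takes its best remaining slot) gives $358, worse by 60.
Swapping Brightly↔Larkspur (Brightly→Slot 1 $87, Larkspur→Slot 6 $40) loses 109.
Ember's own top slot is Slot 5 ($98), but forcing Ember→Slot 5 and reassigning the rest optimally gives only $358 — worse by 60.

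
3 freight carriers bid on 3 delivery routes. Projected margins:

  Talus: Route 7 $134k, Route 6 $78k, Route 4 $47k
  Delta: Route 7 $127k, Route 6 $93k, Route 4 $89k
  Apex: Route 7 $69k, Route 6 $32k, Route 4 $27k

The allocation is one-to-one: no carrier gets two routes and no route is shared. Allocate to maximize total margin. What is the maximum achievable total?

Optimal: Talus→Route 7 ($134k), Delta→Route 4 ($89k), Apex→Route 6 ($32k) — total 134+89+32 = $255k.
Max-entry greedy (repeatedly take the single best remaining cell) gives $254k, worse by 1.
Next-best assignment: Talus→Route 7, Delta→Route 6, Apex→Route 4 = $254k.
Every other assignment is strictly worse.

Maximum total: $255k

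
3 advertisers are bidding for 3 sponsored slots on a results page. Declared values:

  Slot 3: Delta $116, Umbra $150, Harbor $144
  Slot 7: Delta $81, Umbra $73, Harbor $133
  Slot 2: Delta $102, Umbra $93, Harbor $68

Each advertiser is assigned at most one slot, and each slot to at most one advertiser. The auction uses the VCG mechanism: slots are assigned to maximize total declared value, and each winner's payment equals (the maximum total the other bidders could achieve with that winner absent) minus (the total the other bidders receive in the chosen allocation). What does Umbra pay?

Efficient allocation: Delta→Slot 2 ($102), Umbra→Slot 3 ($150), Harbor→Slot 7 ($133); total welfare W = $385.
Umbra receives Slot 3 at value $150, so the others get W − 150 = $235.
Without Umbra: best allocation of the remaining 2 bidders over all 3 slots is Delta→Slot 3 ($116), Harbor→Slot 7 ($133), total $249.
VCG payment = (others' best without Umbra) − (others' welfare with Umbra) = 249 − 235 = $14.

Umbra pays $14.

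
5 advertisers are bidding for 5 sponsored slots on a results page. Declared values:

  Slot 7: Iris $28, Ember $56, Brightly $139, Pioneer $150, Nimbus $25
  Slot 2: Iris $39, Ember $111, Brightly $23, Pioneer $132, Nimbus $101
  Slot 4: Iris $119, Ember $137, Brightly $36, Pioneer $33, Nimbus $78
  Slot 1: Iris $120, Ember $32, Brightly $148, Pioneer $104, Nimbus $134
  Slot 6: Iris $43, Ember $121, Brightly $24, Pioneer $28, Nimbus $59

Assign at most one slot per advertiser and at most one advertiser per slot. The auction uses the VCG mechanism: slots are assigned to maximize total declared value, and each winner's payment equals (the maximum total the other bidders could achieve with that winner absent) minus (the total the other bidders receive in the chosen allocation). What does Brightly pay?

Efficient allocation: Iris→Slot 4 ($119), Ember→Slot 6 ($121), Brightly→Slot 7 ($139), Pioneer→Slot 2 ($132), Nimbus→Slot 1 ($134); total welfare W = $645.
Brightly receives Slot 7 at value $139, so the others get W − 139 = $506.
Without Brightly: best allocation of the remaining 4 bidders over all 5 slots is Iris→Slot 4 ($119), Ember→Slot 6 ($121), Pioneer→Slot 7 ($150), Nimbus→Slot 1 ($134), total $524.
VCG payment = (others' best without Brightly) − (others' welfare with Brightly) = 524 − 506 = $18.

Brightly pays $18.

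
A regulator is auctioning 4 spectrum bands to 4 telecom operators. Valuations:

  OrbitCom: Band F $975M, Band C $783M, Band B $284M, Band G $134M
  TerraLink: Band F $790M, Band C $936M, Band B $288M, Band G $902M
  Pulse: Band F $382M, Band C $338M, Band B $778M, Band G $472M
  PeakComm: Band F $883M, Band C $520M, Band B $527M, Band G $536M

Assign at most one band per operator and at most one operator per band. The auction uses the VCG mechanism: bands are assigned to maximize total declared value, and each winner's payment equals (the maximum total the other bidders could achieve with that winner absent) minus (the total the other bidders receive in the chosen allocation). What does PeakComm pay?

Efficient allocation: OrbitCom→Band C ($783M), TerraLink→Band G ($902M), Pulse→Band B ($778M), PeakComm→Band F ($883M); total welfare W = $3346M.
PeakComm receives Band F at value $883M, so the others get W − 883 = $2463M.
Without PeakComm: best allocation of the remaining 3 bidders over all 4 bands is OrbitCom→Band F ($975M), TerraLink→Band C ($936M), Pulse→Band B ($778M), total $2689M.
VCG payment = (others' best without PeakComm) − (others' welfare with PeakComm) = 2689 − 2463 = $226M.

PeakComm pays $226M.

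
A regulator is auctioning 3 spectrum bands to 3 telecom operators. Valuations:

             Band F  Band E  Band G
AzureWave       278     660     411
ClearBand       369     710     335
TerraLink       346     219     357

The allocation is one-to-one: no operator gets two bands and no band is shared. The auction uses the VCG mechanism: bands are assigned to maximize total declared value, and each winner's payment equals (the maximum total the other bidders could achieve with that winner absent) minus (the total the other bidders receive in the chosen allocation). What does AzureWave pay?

AzureWave pays $11M.

Efficient allocation: AzureWave→Band G ($411M), ClearBand→Band E ($710M), TerraLink→Band F ($346M); total welfare W = $1467M.
AzureWave receives Band G at value $411M, so the others get W − 411 = $1056M.
Without AzureWave: best allocation of the remaining 2 bidders over all 3 bands is ClearBand→Band E ($710M), TerraLink→Band G ($357M), total $1067M.
VCG payment = (others' best without AzureWave) − (others' welfare with AzureWave) = 1067 − 1056 = $11M.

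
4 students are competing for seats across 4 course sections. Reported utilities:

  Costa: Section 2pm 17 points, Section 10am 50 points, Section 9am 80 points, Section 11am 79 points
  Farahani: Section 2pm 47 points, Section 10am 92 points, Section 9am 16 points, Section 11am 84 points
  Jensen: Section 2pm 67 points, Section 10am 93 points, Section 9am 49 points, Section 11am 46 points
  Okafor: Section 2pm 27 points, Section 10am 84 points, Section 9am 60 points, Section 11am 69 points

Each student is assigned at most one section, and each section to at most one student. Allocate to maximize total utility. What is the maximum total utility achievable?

Max total: 315 points

Optimal: Costa→Section 9am (80 points), Farahani→Section 11am (84 points), Jensen→Section 2pm (67 points), Okafor→Section 10am (84 points) — total 80+84+67+84 = 315 points.
Row-greedy (each student in turn takes its best remaining section) gives 308 points, worse by 7.
Every other assignment is strictly worse.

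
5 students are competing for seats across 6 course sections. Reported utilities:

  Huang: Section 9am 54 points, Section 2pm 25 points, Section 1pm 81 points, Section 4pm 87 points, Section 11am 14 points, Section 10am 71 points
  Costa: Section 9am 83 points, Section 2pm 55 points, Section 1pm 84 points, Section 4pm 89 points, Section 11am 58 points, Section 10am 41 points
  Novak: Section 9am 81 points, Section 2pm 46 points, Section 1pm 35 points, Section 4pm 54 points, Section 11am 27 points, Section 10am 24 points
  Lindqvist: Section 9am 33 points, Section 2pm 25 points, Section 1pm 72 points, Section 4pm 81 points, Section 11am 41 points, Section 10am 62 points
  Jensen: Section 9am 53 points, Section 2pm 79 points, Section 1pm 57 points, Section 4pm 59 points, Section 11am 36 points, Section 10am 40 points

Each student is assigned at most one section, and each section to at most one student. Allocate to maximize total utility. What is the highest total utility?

This is a one-to-one assignment (maximum-weight bipartite matching).
Optimal: Huang→Section 10am (71 points), Costa→Section 1pm (84 points), Novak→Section 9am (81 points), Lindqvist→Section 4pm (81 points), Jensen→Section 2pm (79 points) — total 71+84+81+81+79 = 396 points.
Column-greedy (each section in turn goes to its best remaining student) gives 351 points, worse by 45.
Next-best assignment: Huang→Section 4pm, Costa→Section 1pm, Novak→Section 9am, Lindqvist→Section 10am, Jensen→Section 2pm = 393 points.

Max total: 396 points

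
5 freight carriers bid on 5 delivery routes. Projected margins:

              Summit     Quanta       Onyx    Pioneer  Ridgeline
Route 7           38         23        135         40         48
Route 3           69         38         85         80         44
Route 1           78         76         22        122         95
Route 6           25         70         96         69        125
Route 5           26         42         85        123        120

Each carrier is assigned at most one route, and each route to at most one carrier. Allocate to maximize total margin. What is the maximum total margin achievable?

Optimal: Summit→Route 3 ($69k), Quanta→Route 1 ($76k), Onyx→Route 7 ($135k), Pioneer→Route 5 ($123k), Ridgeline→Route 6 ($125k) — total 69+76+135+123+125 = $528k.
Column-greedy (each route in turn goes to its best remaining carrier) gives $406k, worse by 122.
Next-best assignment: Summit→Route 3, Quanta→Route 6, Onyx→Route 7, Pioneer→Route 1, Ridgeline→Route 5 = $516k.
Swapping Onyx↔Ridgeline (Onyx→Route 6 $96k, Ridgeline→Route 7 $48k) loses 116.
No other one-to-one assignment exceeds $528k.

Max total: $528k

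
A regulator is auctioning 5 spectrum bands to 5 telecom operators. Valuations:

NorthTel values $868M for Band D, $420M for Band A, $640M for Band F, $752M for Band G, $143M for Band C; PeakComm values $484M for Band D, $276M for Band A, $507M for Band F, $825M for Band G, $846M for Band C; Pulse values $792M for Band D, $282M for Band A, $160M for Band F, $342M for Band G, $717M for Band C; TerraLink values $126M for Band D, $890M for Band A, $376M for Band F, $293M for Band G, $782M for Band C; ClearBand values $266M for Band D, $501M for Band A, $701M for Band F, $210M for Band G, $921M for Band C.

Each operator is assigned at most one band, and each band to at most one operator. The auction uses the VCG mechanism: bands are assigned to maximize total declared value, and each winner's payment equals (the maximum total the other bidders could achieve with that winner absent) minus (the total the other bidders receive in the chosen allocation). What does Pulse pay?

Efficient allocation: NorthTel→Band F ($640M), PeakComm→Band G ($825M), Pulse→Band D ($792M), TerraLink→Band A ($890M), ClearBand→Band C ($921M); total welfare W = $4068M.
Pulse receives Band D at value $792M, so the others get W − 792 = $3276M.
Without Pulse: best allocation of the remaining 4 bidders over all 5 bands is NorthTel→Band D ($868M), PeakComm→Band G ($825M), TerraLink→Band A ($890M), ClearBand→Band C ($921M), total $3504M.
VCG payment = (others' best without Pulse) − (others' welfare with Pulse) = 3504 − 3276 = $228M.

Pulse pays $228M.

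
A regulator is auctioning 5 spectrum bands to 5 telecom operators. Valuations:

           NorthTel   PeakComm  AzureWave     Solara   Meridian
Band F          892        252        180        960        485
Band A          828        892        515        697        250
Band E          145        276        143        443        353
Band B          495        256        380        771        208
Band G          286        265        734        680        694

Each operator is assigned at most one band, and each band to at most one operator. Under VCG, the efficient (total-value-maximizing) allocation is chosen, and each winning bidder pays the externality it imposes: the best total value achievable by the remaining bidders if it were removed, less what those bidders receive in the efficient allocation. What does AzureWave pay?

Efficient allocation: NorthTel→Band F ($892M), PeakComm→Band A ($892M), AzureWave→Band G ($734M), Solara→Band B ($771M), Meridian→Band E ($353M); total welfare W = $3642M.
AzureWave receives Band G at value $734M, so the others get W − 734 = $2908M.
Without AzureWave: best allocation of the remaining 4 bidders over all 5 bands is NorthTel→Band F ($892M), PeakComm→Band A ($892M), Solara→Band B ($771M), Meridian→Band G ($694M), total $3249M.
VCG payment = (others' best without AzureWave) − (others' welfare with AzureWave) = 3249 − 2908 = $341M.

AzureWave pays $341M.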